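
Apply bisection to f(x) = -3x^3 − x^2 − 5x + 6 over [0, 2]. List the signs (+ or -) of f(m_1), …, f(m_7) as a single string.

-++--+-

f(1) = -3 < 0, so the root lies in [0, 1]
f(0.5) = 2.875 > 0, so the root lies in [0.5, 1]
f(0.75) = 0.421875 > 0, so the root lies in [0.75, 1]
f(0.875) = -1.1504 < 0, so the root lies in [0.75, 0.875]
f(0.8125) = -0.3318 < 0, so the root lies in [0.75, 0.8125]
f(0.78125) = 0.0529 > 0, so the root lies in [0.78125, 0.8125]
f(0.796875) = -0.1375 < 0, so the root lies in [0.78125, 0.796875]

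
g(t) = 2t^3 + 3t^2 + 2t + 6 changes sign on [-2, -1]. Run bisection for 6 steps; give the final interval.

g(-1.5) = 3 > 0, so the root lies in [-2, -1.5]
g(-1.75) = 0.96875 > 0, so the root lies in [-2, -1.75]
g(-1.875) = -0.386719 < 0, so the root lies in [-1.875, -1.75]
g(-1.8125) = 0.3218 > 0, so the root lies in [-1.875, -1.8125]
g(-1.84375) = -0.0246 < 0, so the root lies in [-1.84375, -1.8125]
g(-1.828125) = 0.1505 > 0, so the root lies in [-1.84375, -1.828125]

[-1.84375, -1.828125]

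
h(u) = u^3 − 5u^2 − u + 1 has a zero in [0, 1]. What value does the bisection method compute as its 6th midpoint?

0.359375

h(0.5) = -0.625 < 0, so the root lies in [0, 0.5]
h(0.25) = 0.453125 > 0, so the root lies in [0.25, 0.5]
h(0.375) = -0.025391 < 0, so the root lies in [0.25, 0.375]
h(0.3125) = 0.2297 > 0, so the root lies in [0.3125, 0.375]
h(0.34375) = 0.106 > 0, so the root lies in [0.34375, 0.375]
h(0.359375) = 0.0413 > 0, so the root lies in [0.359375, 0.375]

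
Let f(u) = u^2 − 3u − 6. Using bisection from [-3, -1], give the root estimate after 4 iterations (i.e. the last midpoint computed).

-1.375

f(-2) = 4 > 0, so the root lies in [-2, -1]
f(-1.5) = 0.75 > 0, so the root lies in [-1.5, -1]
f(-1.25) = -0.6875 < 0, so the root lies in [-1.5, -1.25]
f(-1.375) = 0.0156 > 0, so the root lies in [-1.375, -1.25]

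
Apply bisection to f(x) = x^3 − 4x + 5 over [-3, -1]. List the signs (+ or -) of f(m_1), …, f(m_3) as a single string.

f(-2) = 5 > 0, so the root lies in [-3, -2]
f(-2.5) = -0.625 < 0, so the root lies in [-2.5, -2]
f(-2.25) = 2.609375 > 0, so the root lies in [-2.5, -2.25]

+-+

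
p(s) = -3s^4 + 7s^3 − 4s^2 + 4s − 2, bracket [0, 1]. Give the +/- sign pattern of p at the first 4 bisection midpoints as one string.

s = 0.5 gives p = -0.3125, negative; keep [0.5, 1]
s = 0.75 gives p = 0.753906, positive; keep [0.5, 0.75]
s = 0.625 gives p = 0.188721, positive; keep [0.5, 0.625]
s = 0.5625 gives p = -0.0701, negative; keep [0.5625, 0.625]

-++-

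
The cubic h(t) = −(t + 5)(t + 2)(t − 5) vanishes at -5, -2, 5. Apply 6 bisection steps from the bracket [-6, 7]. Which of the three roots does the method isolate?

h(0.5) = 61.875 > 0, so the root lies in [0.5, 7]
h(3.75) = 62.890625 > 0, so the root lies in [3.75, 7]
h(5.375) = -28.693359 < 0, so the root lies in [3.75, 5.375]
h(4.5625) = 27.4548 > 0, so the root lies in [4.5625, 5.375]
h(4.96875) = 2.1709 > 0, so the root lies in [4.96875, 5.375]
h(5.171875) = -12.5385 < 0, so the root lies in [4.96875, 5.171875]

5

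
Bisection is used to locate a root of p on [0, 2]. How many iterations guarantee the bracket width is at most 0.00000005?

26

Width after n steps is 2/2^n. Need 2^n ≥ 2/0.00000005 = 40000000.
2^25 = 33554432 < 40000000 ≤ 2^26 = 67108864, so n = 26.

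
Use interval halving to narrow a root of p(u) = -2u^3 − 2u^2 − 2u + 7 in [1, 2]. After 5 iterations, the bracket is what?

u = 1.5 gives p = -7.25, negative; keep [1, 1.5]
u = 1.25 gives p = -2.53125, negative; keep [1, 1.25]
u = 1.125 gives p = -0.628906, negative; keep [1, 1.125]
u = 1.0625 gives p = 0.2183, positive; keep [1.0625, 1.125]
u = 1.09375 gives p = -0.197, negative; keep [1.0625, 1.09375]

[1.0625, 1.09375]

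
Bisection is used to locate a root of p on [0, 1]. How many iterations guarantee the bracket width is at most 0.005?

8

Width after n steps is 1/2^n. Need 2^n ≥ 1/0.005 = 200.
2^7 = 128 < 200 ≤ 2^8 = 256, so n = 8.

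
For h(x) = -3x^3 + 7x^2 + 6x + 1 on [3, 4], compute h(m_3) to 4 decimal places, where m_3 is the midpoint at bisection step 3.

-3.4434

x = 3.5 gives h = -20.875, negative; keep [3, 3.5]
x = 3.25 gives h = -8.546875, negative; keep [3, 3.25]
x = 3.125 gives h = -3.443359, negative; keep [3, 3.125]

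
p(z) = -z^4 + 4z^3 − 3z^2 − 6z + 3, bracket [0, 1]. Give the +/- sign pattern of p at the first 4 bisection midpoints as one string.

p(0.5) = -0.3125 < 0, so the root lies in [0, 0.5]
p(0.25) = 1.371094 > 0, so the root lies in [0.25, 0.5]
p(0.375) = 0.519287 > 0, so the root lies in [0.375, 0.5]
p(0.4375) = 0.0991 > 0, so the root lies in [0.4375, 0.5]

-+++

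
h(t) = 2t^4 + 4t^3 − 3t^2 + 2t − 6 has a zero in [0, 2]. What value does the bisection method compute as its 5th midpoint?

1.0625

h(1) = -1 < 0, so the root lies in [1, 2]
h(1.5) = 13.875 > 0, so the root lies in [1, 1.5]
h(1.25) = 4.507812 > 0, so the root lies in [1, 1.25]
h(1.125) = 1.3521 > 0, so the root lies in [1, 1.125]
h(1.0625) = 0.085 > 0, so the root lies in [1, 1.0625]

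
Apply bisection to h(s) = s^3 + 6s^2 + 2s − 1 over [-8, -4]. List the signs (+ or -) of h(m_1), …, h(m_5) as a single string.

h(-6) = -13 < 0, so the root lies in [-6, -4]
h(-5) = 14 > 0, so the root lies in [-6, -5]
h(-5.5) = 3.125 > 0, so the root lies in [-6, -5.5]
h(-5.75) = -4.2344 < 0, so the root lies in [-5.75, -5.5]
h(-5.625) = -0.3848 < 0, so the root lies in [-5.625, -5.5]

-++--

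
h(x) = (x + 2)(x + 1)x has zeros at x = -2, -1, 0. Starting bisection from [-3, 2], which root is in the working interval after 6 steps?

0

m = -0.5, h(m) = -0.375 (−); new bracket [-0.5, 2]
m = 0.75, h(m) = 3.609375 (+); new bracket [-0.5, 0.75]
m = 0.125, h(m) = 0.298828 (+); new bracket [-0.5, 0.125]
m = -0.1875, h(m) = -0.2761 (−); new bracket [-0.1875, 0.125]
m = -0.03125, h(m) = -0.0596 (−); new bracket [-0.03125, 0.125]
m = 0.046875, h(m) = 0.1004 (+); new bracket [-0.03125, 0.046875]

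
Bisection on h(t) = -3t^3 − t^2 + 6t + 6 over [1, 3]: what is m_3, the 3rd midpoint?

1.75

m = 2, h(m) = -10 (−); new bracket [1, 2]
m = 1.5, h(m) = 2.625 (+); new bracket [1.5, 2]
m = 1.75, h(m) = -2.640625 (−); new bracket [1.5, 1.75]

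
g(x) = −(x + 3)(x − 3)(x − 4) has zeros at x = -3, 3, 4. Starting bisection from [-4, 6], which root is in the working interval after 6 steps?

midpoint 1: g = -24 < 0 → [-4, 1]
midpoint -1.5: g = -37.125 < 0 → [-4, -1.5]
midpoint -2.75: g = -9.703125 < 0 → [-4, -2.75]
midpoint -3.375: g = 17.6309 > 0 → [-3.375, -2.75]
midpoint -3.0625: g = 2.676 > 0 → [-3.0625, -2.75]
midpoint -2.90625: g = -3.8241 < 0 → [-3.0625, -2.90625]

-3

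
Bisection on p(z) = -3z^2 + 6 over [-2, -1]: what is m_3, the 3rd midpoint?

z = -1.5 gives p = -0.75, negative; keep [-1.5, -1]
z = -1.25 gives p = 1.3125, positive; keep [-1.5, -1.25]
z = -1.375 gives p = 0.328125, positive; keep [-1.5, -1.375]

-1.375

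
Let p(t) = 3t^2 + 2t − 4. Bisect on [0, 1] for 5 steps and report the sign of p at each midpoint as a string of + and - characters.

--+--

p(0.5) = -2.25 < 0, so the root lies in [0.5, 1]
p(0.75) = -0.8125 < 0, so the root lies in [0.75, 1]
p(0.875) = 0.046875 > 0, so the root lies in [0.75, 0.875]
p(0.8125) = -0.3945 < 0, so the root lies in [0.8125, 0.875]
p(0.84375) = -0.1768 < 0, so the root lies in [0.84375, 0.875]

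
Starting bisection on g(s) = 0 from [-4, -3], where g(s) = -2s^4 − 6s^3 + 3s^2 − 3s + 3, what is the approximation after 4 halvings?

midpoint -3.5: g = 7.375 > 0 → [-4, -3.5]
midpoint -3.75: g = -22.664062 < 0 → [-3.75, -3.5]
midpoint -3.625: g = -6.246582 < 0 → [-3.625, -3.5]
midpoint -3.5625: g = 0.8969 > 0 → [-3.625, -3.5625]

-3.5625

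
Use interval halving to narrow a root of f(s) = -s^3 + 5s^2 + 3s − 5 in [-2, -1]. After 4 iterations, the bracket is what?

midpoint -1.5: f = 5.125 > 0 → [-1.5, -1]
midpoint -1.25: f = 1.015625 > 0 → [-1.25, -1]
midpoint -1.125: f = -0.623047 < 0 → [-1.25, -1.125]
midpoint -1.1875: f = 0.1628 > 0 → [-1.1875, -1.125]

[-1.1875, -1.125]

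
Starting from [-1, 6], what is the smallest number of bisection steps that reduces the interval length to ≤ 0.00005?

18

Width after n steps is 7/2^n. Need 2^n ≥ 7/0.00005 = 140000.
2^17 = 131072 < 140000 ≤ 2^18 = 262144, so n = 18.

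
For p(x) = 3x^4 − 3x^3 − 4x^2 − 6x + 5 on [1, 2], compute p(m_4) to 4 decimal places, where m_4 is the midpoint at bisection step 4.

x = 1.5 gives p = -7.9375, negative; keep [1.5, 2]
x = 1.75 gives p = -5.691406, negative; keep [1.75, 2]
x = 1.875 gives p = -3.009033, negative; keep [1.875, 2]
x = 1.9375 gives p = -1.1848, negative; keep [1.9375, 2]

-1.1848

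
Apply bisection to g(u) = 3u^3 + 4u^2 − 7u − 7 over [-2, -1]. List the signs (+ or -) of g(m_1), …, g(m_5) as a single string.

+++-+

g(-1.5) = 2.375 > 0, so the root lies in [-2, -1.5]
g(-1.75) = 1.421875 > 0, so the root lies in [-2, -1.75]
g(-1.875) = 0.412109 > 0, so the root lies in [-2, -1.875]
g(-1.9375) = -0.2415 < 0, so the root lies in [-1.9375, -1.875]
g(-1.90625) = 0.0982 > 0, so the root lies in [-1.9375, -1.90625]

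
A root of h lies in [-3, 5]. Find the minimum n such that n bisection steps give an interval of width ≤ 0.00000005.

28

Width after n steps is 8/2^n. Need 2^n ≥ 8/0.00000005 = 160000000.
2^27 = 134217728 < 160000000 ≤ 2^28 = 268435456, so n = 28.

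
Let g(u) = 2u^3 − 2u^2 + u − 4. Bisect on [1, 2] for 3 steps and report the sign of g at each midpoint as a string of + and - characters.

-++

g(1.5) = -0.25 < 0, so the root lies in [1.5, 2]
g(1.75) = 2.34375 > 0, so the root lies in [1.5, 1.75]
g(1.625) = 0.925781 > 0, so the root lies in [1.5, 1.625]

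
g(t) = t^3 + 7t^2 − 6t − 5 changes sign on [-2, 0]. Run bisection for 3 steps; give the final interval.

[-0.75, -0.5]

g(-1) = 7 > 0, so the root lies in [-1, 0]
g(-0.5) = -0.375 < 0, so the root lies in [-1, -0.5]
g(-0.75) = 3.015625 > 0, so the root lies in [-0.75, -0.5]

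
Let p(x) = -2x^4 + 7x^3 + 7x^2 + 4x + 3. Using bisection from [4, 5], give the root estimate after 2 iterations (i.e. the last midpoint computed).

midpoint 4.5: p = -19.5 < 0 → [4, 4.5]
midpoint 4.25: p = 31.289062 > 0 → [4.25, 4.5]

4.25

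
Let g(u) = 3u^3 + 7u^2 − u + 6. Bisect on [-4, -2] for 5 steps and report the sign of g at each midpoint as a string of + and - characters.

midpoint -3: g = -9 < 0 → [-3, -2]
midpoint -2.5: g = 5.375 > 0 → [-3, -2.5]
midpoint -2.75: g = -0.703125 < 0 → [-2.75, -2.5]
midpoint -2.625: g = 2.5957 > 0 → [-2.75, -2.625]
midpoint -2.6875: g = 1.0134 > 0 → [-2.75, -2.6875]

-+-++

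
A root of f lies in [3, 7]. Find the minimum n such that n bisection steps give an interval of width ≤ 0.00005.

17

Width after n steps is 4/2^n. Need 2^n ≥ 4/0.00005 = 80000.
2^16 = 65536 < 80000 ≤ 2^17 = 131072, so n = 17.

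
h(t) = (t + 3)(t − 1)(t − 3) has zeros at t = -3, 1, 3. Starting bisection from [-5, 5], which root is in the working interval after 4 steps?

t = 0 gives h = 9, positive; keep [-5, 0]
t = -2.5 gives h = 9.625, positive; keep [-5, -2.5]
t = -3.75 gives h = -24.046875, negative; keep [-3.75, -2.5]
t = -3.125 gives h = -3.1582, negative; keep [-3.125, -2.5]

-3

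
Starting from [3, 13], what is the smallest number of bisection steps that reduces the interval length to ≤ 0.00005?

Width after n steps is 10/2^n. Need 2^n ≥ 10/0.00005 = 200000.
2^17 = 131072 < 200000 ≤ 2^18 = 262144, so n = 18.

18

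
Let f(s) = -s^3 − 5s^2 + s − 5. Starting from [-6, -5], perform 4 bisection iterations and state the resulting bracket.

[-5.375, -5.3125]

midpoint -5.5: f = 4.625 > 0 → [-5.5, -5]
midpoint -5.25: f = -3.359375 < 0 → [-5.5, -5.25]
midpoint -5.375: f = 0.458984 > 0 → [-5.375, -5.25]
midpoint -5.3125: f = -1.4929 < 0 → [-5.375, -5.3125]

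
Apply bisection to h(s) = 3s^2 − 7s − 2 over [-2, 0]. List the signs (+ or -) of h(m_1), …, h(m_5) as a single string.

s = -1 gives h = 8, positive; keep [-1, 0]
s = -0.5 gives h = 2.25, positive; keep [-0.5, 0]
s = -0.25 gives h = -0.0625, negative; keep [-0.5, -0.25]
s = -0.375 gives h = 1.0469, positive; keep [-0.375, -0.25]
s = -0.3125 gives h = 0.4805, positive; keep [-0.3125, -0.25]

++-++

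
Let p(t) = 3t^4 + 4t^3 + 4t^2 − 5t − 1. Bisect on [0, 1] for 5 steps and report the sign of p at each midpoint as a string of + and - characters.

-+---

m = 0.5, p(m) = -1.8125 (−); new bracket [0.5, 1]
m = 0.75, p(m) = 0.136719 (+); new bracket [0.5, 0.75]
m = 0.625, p(m) = -1.128174 (−); new bracket [0.625, 0.75]
m = 0.6875, p(m) = -0.5769 (−); new bracket [0.6875, 0.75]
m = 0.71875, p(m) = -0.2415 (−); new bracket [0.71875, 0.75]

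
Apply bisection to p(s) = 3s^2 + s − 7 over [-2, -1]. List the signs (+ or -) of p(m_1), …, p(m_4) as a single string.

p(-1.5) = -1.75 < 0, so the root lies in [-2, -1.5]
p(-1.75) = 0.4375 > 0, so the root lies in [-1.75, -1.5]
p(-1.625) = -0.703125 < 0, so the root lies in [-1.75, -1.625]
p(-1.6875) = -0.1445 < 0, so the root lies in [-1.75, -1.6875]

-+--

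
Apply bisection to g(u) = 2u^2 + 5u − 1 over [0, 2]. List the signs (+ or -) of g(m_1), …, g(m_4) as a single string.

midpoint 1: g = 6 > 0 → [0, 1]
midpoint 0.5: g = 2 > 0 → [0, 0.5]
midpoint 0.25: g = 0.375 > 0 → [0, 0.25]
midpoint 0.125: g = -0.3438 < 0 → [0.125, 0.25]

+++-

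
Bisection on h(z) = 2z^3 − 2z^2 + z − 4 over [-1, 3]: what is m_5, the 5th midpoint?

1.625

z = 1 gives h = -3, negative; keep [1, 3]
z = 2 gives h = 6, positive; keep [1, 2]
z = 1.5 gives h = -0.25, negative; keep [1.5, 2]
z = 1.75 gives h = 2.3438, positive; keep [1.5, 1.75]
z = 1.625 gives h = 0.9258, positive; keep [1.5, 1.625]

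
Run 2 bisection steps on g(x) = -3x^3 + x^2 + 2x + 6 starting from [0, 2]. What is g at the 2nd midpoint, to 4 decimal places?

1.1250

g(1) = 6 > 0, so the root lies in [1, 2]
g(1.5) = 1.125 > 0, so the root lies in [1.5, 2]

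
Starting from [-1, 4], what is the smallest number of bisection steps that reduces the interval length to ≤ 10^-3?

13

Width after n steps is 5/2^n. Need 2^n ≥ 5/10^-3 = 5000.
2^12 = 4096 < 5000 ≤ 2^13 = 8192, so n = 13.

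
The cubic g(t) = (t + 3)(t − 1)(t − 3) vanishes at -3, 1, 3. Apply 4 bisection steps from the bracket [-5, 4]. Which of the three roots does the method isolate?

-3

midpoint -0.5: g = 13.125 > 0 → [-5, -0.5]
midpoint -2.75: g = 5.390625 > 0 → [-5, -2.75]
midpoint -3.875: g = -29.326172 < 0 → [-3.875, -2.75]
midpoint -3.3125: g = -8.5071 < 0 → [-3.3125, -2.75]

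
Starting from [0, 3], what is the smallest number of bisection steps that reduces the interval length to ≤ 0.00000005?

Width after n steps is 3/2^n. Need 2^n ≥ 3/0.00000005 = 60000000.
2^25 = 33554432 < 60000000 ≤ 2^26 = 67108864, so n = 26.

26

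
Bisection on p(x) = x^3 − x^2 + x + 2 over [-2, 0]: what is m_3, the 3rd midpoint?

x = -1 gives p = -1, negative; keep [-1, 0]
x = -0.5 gives p = 1.125, positive; keep [-1, -0.5]
x = -0.75 gives p = 0.265625, positive; keep [-1, -0.75]

-0.75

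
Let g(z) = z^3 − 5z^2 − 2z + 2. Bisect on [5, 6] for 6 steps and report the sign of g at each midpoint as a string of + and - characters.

z = 5.5 gives g = 6.125, positive; keep [5, 5.5]
z = 5.25 gives g = -1.609375, negative; keep [5.25, 5.5]
z = 5.375 gives g = 2.083984, positive; keep [5.25, 5.375]
z = 5.3125 gives g = 0.1946, positive; keep [5.25, 5.3125]
z = 5.28125 gives g = -0.718, negative; keep [5.28125, 5.3125]
z = 5.296875 gives g = -0.2644, negative; keep [5.296875, 5.3125]

+-++--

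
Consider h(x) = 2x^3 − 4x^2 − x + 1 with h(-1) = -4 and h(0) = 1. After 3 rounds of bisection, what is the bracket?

[-0.625, -0.5]

x = -0.5 gives h = 0.25, positive; keep [-1, -0.5]
x = -0.75 gives h = -1.34375, negative; keep [-0.75, -0.5]
x = -0.625 gives h = -0.425781, negative; keep [-0.625, -0.5]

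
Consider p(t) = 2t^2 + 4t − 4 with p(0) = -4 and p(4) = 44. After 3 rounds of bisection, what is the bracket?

p(2) = 12 > 0, so the root lies in [0, 2]
p(1) = 2 > 0, so the root lies in [0, 1]
p(0.5) = -1.5 < 0, so the root lies in [0.5, 1]

[0.5, 1]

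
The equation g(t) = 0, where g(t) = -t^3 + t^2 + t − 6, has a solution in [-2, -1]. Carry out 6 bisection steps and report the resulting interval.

g(-1.5) = -1.875 < 0, so the root lies in [-2, -1.5]
g(-1.75) = 0.671875 > 0, so the root lies in [-1.75, -1.5]
g(-1.625) = -0.693359 < 0, so the root lies in [-1.75, -1.625]
g(-1.6875) = -0.0344 < 0, so the root lies in [-1.75, -1.6875]
g(-1.71875) = 0.3127 > 0, so the root lies in [-1.71875, -1.6875]
g(-1.703125) = 0.1377 > 0, so the root lies in [-1.703125, -1.6875]

[-1.703125, -1.6875]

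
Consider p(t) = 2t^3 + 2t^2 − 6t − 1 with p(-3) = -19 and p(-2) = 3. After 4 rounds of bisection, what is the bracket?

m = -2.5, p(m) = -4.75 (−); new bracket [-2.5, -2]
m = -2.25, p(m) = -0.15625 (−); new bracket [-2.25, -2]
m = -2.125, p(m) = 1.589844 (+); new bracket [-2.25, -2.125]
m = -2.1875, p(m) = 0.7603 (+); new bracket [-2.25, -2.1875]

[-2.25, -2.1875]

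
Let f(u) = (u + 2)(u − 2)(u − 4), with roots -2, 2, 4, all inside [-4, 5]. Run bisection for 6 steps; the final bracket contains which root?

m = 0.5, f(m) = 13.125 (+); new bracket [-4, 0.5]
m = -1.75, f(m) = 5.390625 (+); new bracket [-4, -1.75]
m = -2.875, f(m) = -29.326172 (−); new bracket [-2.875, -1.75]
m = -2.3125, f(m) = -8.5071 (−); new bracket [-2.3125, -1.75]
m = -2.03125, f(m) = -0.7598 (−); new bracket [-2.03125, -1.75]
m = -1.890625, f(m) = 2.5067 (+); new bracket [-2.03125, -1.890625]

-2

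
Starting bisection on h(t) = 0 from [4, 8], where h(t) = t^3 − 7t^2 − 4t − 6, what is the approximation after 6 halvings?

7.6875

t = 6 gives h = -66, negative; keep [6, 8]
t = 7 gives h = -34, negative; keep [7, 8]
t = 7.5 gives h = -7.875, negative; keep [7.5, 8]
t = 7.75 gives h = 8.0469, positive; keep [7.5, 7.75]
t = 7.625 gives h = -0.1621, negative; keep [7.625, 7.75]
t = 7.6875 gives h = 3.8796, positive; keep [7.625, 7.6875]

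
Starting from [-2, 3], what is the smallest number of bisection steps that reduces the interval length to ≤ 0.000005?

Width after n steps is 5/2^n. Need 2^n ≥ 5/0.000005 = 1000000.
2^19 = 524288 < 1000000 ≤ 2^20 = 1048576, so n = 20.

20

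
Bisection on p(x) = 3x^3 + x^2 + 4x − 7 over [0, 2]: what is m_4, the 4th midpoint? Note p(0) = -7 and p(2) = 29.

x = 1 gives p = 1, positive; keep [0, 1]
x = 0.5 gives p = -4.375, negative; keep [0.5, 1]
x = 0.75 gives p = -2.171875, negative; keep [0.75, 1]
x = 0.875 gives p = -0.7246, negative; keep [0.875, 1]

0.875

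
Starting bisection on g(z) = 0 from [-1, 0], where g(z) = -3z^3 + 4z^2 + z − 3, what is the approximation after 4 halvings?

z = -0.5 gives g = -2.125, negative; keep [-1, -0.5]
z = -0.75 gives g = -0.234375, negative; keep [-1, -0.75]
z = -0.875 gives g = 1.197266, positive; keep [-0.875, -0.75]
z = -0.8125 gives g = 0.4373, positive; keep [-0.8125, -0.75]

-0.8125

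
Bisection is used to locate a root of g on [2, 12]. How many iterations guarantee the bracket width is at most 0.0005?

15

Width after n steps is 10/2^n. Need 2^n ≥ 10/0.0005 = 20000.
2^14 = 16384 < 20000 ≤ 2^15 = 32768, so n = 15.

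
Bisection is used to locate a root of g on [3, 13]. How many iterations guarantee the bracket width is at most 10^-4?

Width after n steps is 10/2^n. Need 2^n ≥ 10/10^-4 = 100000.
2^16 = 65536 < 100000 ≤ 2^17 = 131072, so n = 17.

17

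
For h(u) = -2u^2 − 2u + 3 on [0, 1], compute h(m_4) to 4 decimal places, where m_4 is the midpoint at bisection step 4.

0.0547

midpoint 0.5: h = 1.5 > 0 → [0.5, 1]
midpoint 0.75: h = 0.375 > 0 → [0.75, 1]
midpoint 0.875: h = -0.28125 < 0 → [0.75, 0.875]
midpoint 0.8125: h = 0.0547 > 0 → [0.8125, 0.875]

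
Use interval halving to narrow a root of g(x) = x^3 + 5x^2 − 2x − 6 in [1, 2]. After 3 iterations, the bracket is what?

[1.125, 1.25]

g(1.5) = 5.625 > 0, so the root lies in [1, 1.5]
g(1.25) = 1.265625 > 0, so the root lies in [1, 1.25]
g(1.125) = -0.498047 < 0, so the root lies in [1.125, 1.25]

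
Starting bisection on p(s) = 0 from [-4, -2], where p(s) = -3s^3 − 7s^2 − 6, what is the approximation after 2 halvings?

p(-3) = 12 > 0, so the root lies in [-3, -2]
p(-2.5) = -2.875 < 0, so the root lies in [-3, -2.5]

-2.5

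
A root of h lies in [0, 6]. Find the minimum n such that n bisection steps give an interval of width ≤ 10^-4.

Width after n steps is 6/2^n. Need 2^n ≥ 6/10^-4 = 60000.
2^15 = 32768 < 60000 ≤ 2^16 = 65536, so n = 16.

16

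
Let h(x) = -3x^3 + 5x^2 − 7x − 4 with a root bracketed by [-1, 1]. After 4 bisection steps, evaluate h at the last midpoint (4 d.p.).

-0.5137

m = 0, h(m) = -4 (−); new bracket [-1, 0]
m = -0.5, h(m) = 1.125 (+); new bracket [-0.5, 0]
m = -0.25, h(m) = -1.890625 (−); new bracket [-0.5, -0.25]
m = -0.375, h(m) = -0.5137 (−); new bracket [-0.5, -0.375]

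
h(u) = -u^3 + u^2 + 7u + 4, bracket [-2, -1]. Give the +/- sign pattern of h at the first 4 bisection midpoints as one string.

-+--

u = -1.5 gives h = -0.875, negative; keep [-2, -1.5]
u = -1.75 gives h = 0.171875, positive; keep [-1.75, -1.5]
u = -1.625 gives h = -0.443359, negative; keep [-1.75, -1.625]
u = -1.6875 gives h = -0.1594, negative; keep [-1.75, -1.6875]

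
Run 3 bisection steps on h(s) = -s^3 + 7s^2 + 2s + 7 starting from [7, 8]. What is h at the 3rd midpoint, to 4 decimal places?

s = 7.5 gives h = -6.125, negative; keep [7, 7.5]
s = 7.25 gives h = 8.359375, positive; keep [7.25, 7.5]
s = 7.375 gives h = 1.353516, positive; keep [7.375, 7.5]

1.3535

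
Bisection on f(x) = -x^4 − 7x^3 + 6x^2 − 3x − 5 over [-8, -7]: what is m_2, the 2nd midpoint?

-7.75

midpoint -7.5: f = 144.0625 > 0 → [-8, -7.5]
midpoint -7.75: f = 29.511719 > 0 → [-8, -7.75]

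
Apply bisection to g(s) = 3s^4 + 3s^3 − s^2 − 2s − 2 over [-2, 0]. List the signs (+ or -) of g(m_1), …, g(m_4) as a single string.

-++-

s = -1 gives g = -1, negative; keep [-2, -1]
s = -1.5 gives g = 3.8125, positive; keep [-1.5, -1]
s = -1.25 gives g = 0.402344, positive; keep [-1.25, -1]
s = -1.125 gives g = -0.4817, negative; keep [-1.25, -1.125]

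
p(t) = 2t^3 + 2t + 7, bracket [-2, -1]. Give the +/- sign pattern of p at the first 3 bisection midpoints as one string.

-+-

p(-1.5) = -2.75 < 0, so the root lies in [-1.5, -1]
p(-1.25) = 0.59375 > 0, so the root lies in [-1.5, -1.25]
p(-1.375) = -0.949219 < 0, so the root lies in [-1.375, -1.25]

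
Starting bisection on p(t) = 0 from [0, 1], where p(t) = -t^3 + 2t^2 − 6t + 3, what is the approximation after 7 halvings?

0.5859375

t = 0.5 gives p = 0.375, positive; keep [0.5, 1]
t = 0.75 gives p = -0.796875, negative; keep [0.5, 0.75]
t = 0.625 gives p = -0.212891, negative; keep [0.5, 0.625]
t = 0.5625 gives p = 0.0798, positive; keep [0.5625, 0.625]
t = 0.59375 gives p = -0.0667, negative; keep [0.5625, 0.59375]
t = 0.578125 gives p = 0.0065, positive; keep [0.578125, 0.59375]
t = 0.5859375 gives p = -0.0301, negative; keep [0.578125, 0.5859375]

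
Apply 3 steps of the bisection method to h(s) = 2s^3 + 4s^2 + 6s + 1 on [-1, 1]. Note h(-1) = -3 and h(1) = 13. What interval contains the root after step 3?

midpoint 0: h = 1 > 0 → [-1, 0]
midpoint -0.5: h = -1.25 < 0 → [-0.5, 0]
midpoint -0.25: h = -0.28125 < 0 → [-0.25, 0]

[-0.25, 0]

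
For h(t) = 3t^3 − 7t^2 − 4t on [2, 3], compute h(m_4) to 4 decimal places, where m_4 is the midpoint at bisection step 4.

0.1208

t = 2.5 gives h = -6.875, negative; keep [2.5, 3]
t = 2.75 gives h = -1.546875, negative; keep [2.75, 3]
t = 2.875 gives h = 1.931641, positive; keep [2.75, 2.875]
t = 2.8125 gives h = 0.1208, positive; keep [2.75, 2.8125]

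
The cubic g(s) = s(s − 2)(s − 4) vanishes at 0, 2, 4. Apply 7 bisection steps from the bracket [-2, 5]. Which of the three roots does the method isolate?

0

g(1.5) = 1.875 > 0, so the root lies in [-2, 1.5]
g(-0.25) = -2.390625 < 0, so the root lies in [-0.25, 1.5]
g(0.625) = 2.900391 > 0, so the root lies in [-0.25, 0.625]
g(0.1875) = 1.2957 > 0, so the root lies in [-0.25, 0.1875]
g(-0.03125) = -0.2559 < 0, so the root lies in [-0.03125, 0.1875]
g(0.078125) = 0.5889 > 0, so the root lies in [-0.03125, 0.078125]
g(0.0234375) = 0.1842 > 0, so the root lies in [-0.03125, 0.0234375]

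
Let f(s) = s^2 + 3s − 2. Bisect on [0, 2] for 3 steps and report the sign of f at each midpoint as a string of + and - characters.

m = 1, f(m) = 2 (+); new bracket [0, 1]
m = 0.5, f(m) = -0.25 (−); new bracket [0.5, 1]
m = 0.75, f(m) = 0.8125 (+); new bracket [0.5, 0.75]

+-+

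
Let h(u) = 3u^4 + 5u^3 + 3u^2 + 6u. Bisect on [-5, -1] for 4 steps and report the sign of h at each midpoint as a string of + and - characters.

++-+

m = -3, h(m) = 117 (+); new bracket [-3, -1]
m = -2, h(m) = 8 (+); new bracket [-2, -1]
m = -1.5, h(m) = -3.9375 (−); new bracket [-2, -1.5]
m = -1.75, h(m) = 0.0273 (+); new bracket [-1.75, -1.5]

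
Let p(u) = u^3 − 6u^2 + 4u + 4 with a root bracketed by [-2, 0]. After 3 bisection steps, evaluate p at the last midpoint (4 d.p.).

-2.7969

p(-1) = -7 < 0, so the root lies in [-1, 0]
p(-0.5) = 0.375 > 0, so the root lies in [-1, -0.5]
p(-0.75) = -2.796875 < 0, so the root lies in [-0.75, -0.5]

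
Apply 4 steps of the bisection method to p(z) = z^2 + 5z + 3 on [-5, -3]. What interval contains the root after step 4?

[-4.375, -4.25]

p(-4) = -1 < 0, so the root lies in [-5, -4]
p(-4.5) = 0.75 > 0, so the root lies in [-4.5, -4]
p(-4.25) = -0.1875 < 0, so the root lies in [-4.5, -4.25]
p(-4.375) = 0.2656 > 0, so the root lies in [-4.375, -4.25]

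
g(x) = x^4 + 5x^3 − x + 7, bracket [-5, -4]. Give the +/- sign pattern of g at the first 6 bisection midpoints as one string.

---++-

midpoint -4.5: g = -34.0625 < 0 → [-5, -4.5]
midpoint -4.75: g = -15.042969 < 0 → [-5, -4.75]
midpoint -4.875: g = -2.607178 < 0 → [-5, -4.875]
midpoint -4.9375: g = 4.4143 > 0 → [-4.9375, -4.875]
midpoint -4.90625: g = 0.8344 > 0 → [-4.90625, -4.875]
midpoint -4.890625: g = -0.9035 < 0 → [-4.90625, -4.890625]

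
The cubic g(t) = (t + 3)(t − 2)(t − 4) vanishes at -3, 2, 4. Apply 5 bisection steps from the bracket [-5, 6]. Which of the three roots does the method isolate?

t = 0.5 gives g = 18.375, positive; keep [-5, 0.5]
t = -2.25 gives g = 19.921875, positive; keep [-5, -2.25]
t = -3.625 gives g = -26.806641, negative; keep [-3.625, -2.25]
t = -2.9375 gives g = 2.1409, positive; keep [-3.625, -2.9375]
t = -3.28125 gives g = -10.8152, negative; keep [-3.28125, -2.9375]

-3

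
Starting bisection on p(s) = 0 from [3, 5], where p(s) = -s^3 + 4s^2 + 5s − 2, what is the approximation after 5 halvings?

s = 4 gives p = 18, positive; keep [4, 5]
s = 4.5 gives p = 10.375, positive; keep [4.5, 5]
s = 4.75 gives p = 4.828125, positive; keep [4.75, 5]
s = 4.875 gives p = 1.5801, positive; keep [4.875, 5]
s = 4.9375 gives p = -0.1677, negative; keep [4.875, 4.9375]

4.9375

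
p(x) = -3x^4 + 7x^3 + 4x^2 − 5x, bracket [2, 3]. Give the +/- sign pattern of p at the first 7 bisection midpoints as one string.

midpoint 2.5: p = 4.6875 > 0 → [2.5, 3]
midpoint 2.75: p = -9.496094 < 0 → [2.5, 2.75]
midpoint 2.625: p = -1.389404 < 0 → [2.5, 2.625]
midpoint 2.5625: p = 1.885 > 0 → [2.5625, 2.625]
midpoint 2.59375: p = 0.3089 > 0 → [2.59375, 2.625]
midpoint 2.609375: p = -0.5247 < 0 → [2.59375, 2.609375]
midpoint 2.6015625: p = -0.104 < 0 → [2.59375, 2.6015625]

+--++--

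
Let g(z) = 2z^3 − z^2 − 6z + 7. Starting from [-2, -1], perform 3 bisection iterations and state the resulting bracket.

g(-1.5) = 7 > 0, so the root lies in [-2, -1.5]
g(-1.75) = 3.71875 > 0, so the root lies in [-2, -1.75]
g(-1.875) = 1.550781 > 0, so the root lies in [-2, -1.875]

[-2, -1.875]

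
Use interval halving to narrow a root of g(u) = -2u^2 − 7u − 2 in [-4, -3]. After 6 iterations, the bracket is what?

[-3.1875, -3.171875]

g(-3.5) = -2 < 0, so the root lies in [-3.5, -3]
g(-3.25) = -0.375 < 0, so the root lies in [-3.25, -3]
g(-3.125) = 0.34375 > 0, so the root lies in [-3.25, -3.125]
g(-3.1875) = -0.0078 < 0, so the root lies in [-3.1875, -3.125]
g(-3.15625) = 0.1699 > 0, so the root lies in [-3.1875, -3.15625]
g(-3.171875) = 0.0815 > 0, so the root lies in [-3.1875, -3.171875]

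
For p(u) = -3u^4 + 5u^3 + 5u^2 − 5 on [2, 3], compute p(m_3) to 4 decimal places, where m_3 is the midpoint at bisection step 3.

midpoint 2.5: p = -12.8125 < 0 → [2, 2.5]
midpoint 2.25: p = 0.378906 > 0 → [2.25, 2.5]
midpoint 2.375: p = -5.264404 < 0 → [2.25, 2.375]

-5.2644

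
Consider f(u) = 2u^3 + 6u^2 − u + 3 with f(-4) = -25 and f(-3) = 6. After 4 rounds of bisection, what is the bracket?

f(-3.5) = -5.75 < 0, so the root lies in [-3.5, -3]
f(-3.25) = 0.96875 > 0, so the root lies in [-3.5, -3.25]
f(-3.375) = -2.167969 < 0, so the root lies in [-3.375, -3.25]
f(-3.3125) = -0.5454 < 0, so the root lies in [-3.3125, -3.25]

[-3.3125, -3.25]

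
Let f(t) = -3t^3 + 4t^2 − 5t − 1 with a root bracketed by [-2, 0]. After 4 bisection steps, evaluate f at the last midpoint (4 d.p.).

midpoint -1: f = 11 > 0 → [-1, 0]
midpoint -0.5: f = 2.875 > 0 → [-0.5, 0]
midpoint -0.25: f = 0.546875 > 0 → [-0.25, 0]
midpoint -0.125: f = -0.3066 < 0 → [-0.25, -0.125]

-0.3066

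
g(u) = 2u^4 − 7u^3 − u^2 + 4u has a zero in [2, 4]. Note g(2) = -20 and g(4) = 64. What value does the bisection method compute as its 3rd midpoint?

3.25

midpoint 3: g = -24 < 0 → [3, 4]
midpoint 3.5: g = 1.75 > 0 → [3, 3.5]
midpoint 3.25: g = -14.726562 < 0 → [3.25, 3.5]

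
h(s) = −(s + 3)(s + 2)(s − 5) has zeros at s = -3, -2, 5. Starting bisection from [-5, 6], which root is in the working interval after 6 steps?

h(0.5) = 39.375 > 0, so the root lies in [0.5, 6]
h(3.25) = 57.421875 > 0, so the root lies in [3.25, 6]
h(4.625) = 18.943359 > 0, so the root lies in [4.625, 6]
h(5.3125) = -18.9954 < 0, so the root lies in [4.625, 5.3125]
h(4.96875) = 1.7354 > 0, so the root lies in [4.96875, 5.3125]
h(5.140625) = -8.1744 < 0, so the root lies in [4.96875, 5.140625]

5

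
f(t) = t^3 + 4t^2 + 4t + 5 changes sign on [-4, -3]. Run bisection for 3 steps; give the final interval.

f(-3.5) = -2.875 < 0, so the root lies in [-3.5, -3]
f(-3.25) = -0.078125 < 0, so the root lies in [-3.25, -3]
f(-3.125) = 1.044922 > 0, so the root lies in [-3.25, -3.125]

[-3.25, -3.125]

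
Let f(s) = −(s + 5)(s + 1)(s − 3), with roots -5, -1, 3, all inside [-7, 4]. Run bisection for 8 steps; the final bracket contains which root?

-5

f(-1.5) = -7.875 < 0, so the root lies in [-7, -1.5]
f(-4.25) = -17.671875 < 0, so the root lies in [-7, -4.25]
f(-5.625) = 24.931641 > 0, so the root lies in [-5.625, -4.25]
f(-4.9375) = -1.9534 < 0, so the root lies in [-5.625, -4.9375]
f(-5.28125) = 9.9715 > 0, so the root lies in [-5.28125, -4.9375]
f(-5.109375) = 3.6449 > 0, so the root lies in [-5.109375, -4.9375]
f(-5.0234375) = 0.7566 > 0, so the root lies in [-5.0234375, -4.9375]
f(-4.98046875) = -0.6204 < 0, so the root lies in [-5.0234375, -4.98046875]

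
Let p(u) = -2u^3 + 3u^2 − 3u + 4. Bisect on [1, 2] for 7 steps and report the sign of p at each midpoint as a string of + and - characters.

midpoint 1.5: p = -0.5 < 0 → [1, 1.5]
midpoint 1.25: p = 1.03125 > 0 → [1.25, 1.5]
midpoint 1.375: p = 0.347656 > 0 → [1.375, 1.5]
midpoint 1.4375: p = -0.0542 < 0 → [1.375, 1.4375]
midpoint 1.40625: p = 0.152 > 0 → [1.40625, 1.4375]
midpoint 1.421875: p = 0.0503 > 0 → [1.421875, 1.4375]
midpoint 1.4296875: p = -0.0016 < 0 → [1.421875, 1.4296875]

-++-++-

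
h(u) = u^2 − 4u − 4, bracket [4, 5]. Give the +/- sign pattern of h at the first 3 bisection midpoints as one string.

u = 4.5 gives h = -1.75, negative; keep [4.5, 5]
u = 4.75 gives h = -0.4375, negative; keep [4.75, 5]
u = 4.875 gives h = 0.265625, positive; keep [4.75, 4.875]

--+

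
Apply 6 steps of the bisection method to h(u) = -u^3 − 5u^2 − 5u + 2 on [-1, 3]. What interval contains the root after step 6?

[0.25, 0.3125]

midpoint 1: h = -9 < 0 → [-1, 1]
midpoint 0: h = 2 > 0 → [0, 1]
midpoint 0.5: h = -1.875 < 0 → [0, 0.5]
midpoint 0.25: h = 0.4219 > 0 → [0.25, 0.5]
midpoint 0.375: h = -0.6309 < 0 → [0.25, 0.375]
midpoint 0.3125: h = -0.0813 < 0 → [0.25, 0.3125]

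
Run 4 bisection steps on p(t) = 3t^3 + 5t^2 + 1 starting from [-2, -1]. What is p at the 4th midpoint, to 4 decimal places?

-0.4373

p(-1.5) = 2.125 > 0, so the root lies in [-2, -1.5]
p(-1.75) = 0.234375 > 0, so the root lies in [-2, -1.75]
p(-1.875) = -1.197266 < 0, so the root lies in [-1.875, -1.75]
p(-1.8125) = -0.4373 < 0, so the root lies in [-1.8125, -1.75]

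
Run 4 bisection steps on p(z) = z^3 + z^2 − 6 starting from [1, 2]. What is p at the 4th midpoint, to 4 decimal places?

0.2561

p(1.5) = -0.375 < 0, so the root lies in [1.5, 2]
p(1.75) = 2.421875 > 0, so the root lies in [1.5, 1.75]
p(1.625) = 0.931641 > 0, so the root lies in [1.5, 1.625]
p(1.5625) = 0.2561 > 0, so the root lies in [1.5, 1.5625]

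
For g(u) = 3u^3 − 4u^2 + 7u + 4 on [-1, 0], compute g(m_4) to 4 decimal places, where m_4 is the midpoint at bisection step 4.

midpoint -0.5: g = -0.875 < 0 → [-0.5, 0]
midpoint -0.25: g = 1.953125 > 0 → [-0.5, -0.25]
midpoint -0.375: g = 0.654297 > 0 → [-0.5, -0.375]
midpoint -0.4375: g = -0.0793 < 0 → [-0.4375, -0.375]

-0.0793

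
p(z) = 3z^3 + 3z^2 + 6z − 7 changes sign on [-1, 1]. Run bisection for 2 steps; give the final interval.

[0.5, 1]

midpoint 0: p = -7 < 0 → [0, 1]
midpoint 0.5: p = -2.875 < 0 → [0.5, 1]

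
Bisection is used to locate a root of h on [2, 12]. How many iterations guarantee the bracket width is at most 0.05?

Width after n steps is 10/2^n. Need 2^n ≥ 10/0.05 = 200.
2^7 = 128 < 200 ≤ 2^8 = 256, so n = 8.

8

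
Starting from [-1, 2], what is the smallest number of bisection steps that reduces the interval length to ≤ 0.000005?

20

Width after n steps is 3/2^n. Need 2^n ≥ 3/0.000005 = 600000.
2^19 = 524288 < 600000 ≤ 2^20 = 1048576, so n = 20.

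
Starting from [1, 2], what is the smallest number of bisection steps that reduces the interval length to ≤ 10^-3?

Width after n steps is 1/2^n. Need 2^n ≥ 1/10^-3 = 1000.
2^9 = 512 < 1000 ≤ 2^10 = 1024, so n = 10.

10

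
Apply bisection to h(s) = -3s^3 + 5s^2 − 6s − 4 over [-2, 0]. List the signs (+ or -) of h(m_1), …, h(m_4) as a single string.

s = -1 gives h = 10, positive; keep [-1, 0]
s = -0.5 gives h = 0.625, positive; keep [-0.5, 0]
s = -0.25 gives h = -2.140625, negative; keep [-0.5, -0.25]
s = -0.375 gives h = -0.8887, negative; keep [-0.5, -0.375]

++--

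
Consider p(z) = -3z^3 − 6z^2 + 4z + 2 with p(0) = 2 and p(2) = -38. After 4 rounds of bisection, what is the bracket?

[0.75, 0.875]

p(1) = -3 < 0, so the root lies in [0, 1]
p(0.5) = 2.125 > 0, so the root lies in [0.5, 1]
p(0.75) = 0.359375 > 0, so the root lies in [0.75, 1]
p(0.875) = -1.1035 < 0, so the root lies in [0.75, 0.875]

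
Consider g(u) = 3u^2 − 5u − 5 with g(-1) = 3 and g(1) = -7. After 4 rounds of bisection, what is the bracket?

m = 0, g(m) = -5 (−); new bracket [-1, 0]
m = -0.5, g(m) = -1.75 (−); new bracket [-1, -0.5]
m = -0.75, g(m) = 0.4375 (+); new bracket [-0.75, -0.5]
m = -0.625, g(m) = -0.7031 (−); new bracket [-0.75, -0.625]

[-0.75, -0.625]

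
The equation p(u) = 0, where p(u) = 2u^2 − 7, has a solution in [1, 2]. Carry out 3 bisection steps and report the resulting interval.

[1.75, 1.875]

u = 1.5 gives p = -2.5, negative; keep [1.5, 2]
u = 1.75 gives p = -0.875, negative; keep [1.75, 2]
u = 1.875 gives p = 0.03125, positive; keep [1.75, 1.875]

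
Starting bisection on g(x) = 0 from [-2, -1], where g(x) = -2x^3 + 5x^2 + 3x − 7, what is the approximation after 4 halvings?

-1.1875

m = -1.5, g(m) = 6.5 (+); new bracket [-1.5, -1]
m = -1.25, g(m) = 0.96875 (+); new bracket [-1.25, -1]
m = -1.125, g(m) = -1.199219 (−); new bracket [-1.25, -1.125]
m = -1.1875, g(m) = -0.1626 (−); new bracket [-1.25, -1.1875]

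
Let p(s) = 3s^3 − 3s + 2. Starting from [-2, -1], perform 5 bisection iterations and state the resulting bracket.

p(-1.5) = -3.625 < 0, so the root lies in [-1.5, -1]
p(-1.25) = -0.109375 < 0, so the root lies in [-1.25, -1]
p(-1.125) = 1.103516 > 0, so the root lies in [-1.25, -1.125]
p(-1.1875) = 0.5388 > 0, so the root lies in [-1.25, -1.1875]
p(-1.21875) = 0.2254 > 0, so the root lies in [-1.25, -1.21875]

[-1.25, -1.21875]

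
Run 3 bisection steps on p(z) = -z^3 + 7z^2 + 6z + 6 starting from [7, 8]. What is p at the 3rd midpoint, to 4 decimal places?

p(7.5) = 22.875 > 0, so the root lies in [7.5, 8]
p(7.75) = 7.453125 > 0, so the root lies in [7.75, 8]
p(7.875) = -1.013672 < 0, so the root lies in [7.75, 7.875]

-1.0137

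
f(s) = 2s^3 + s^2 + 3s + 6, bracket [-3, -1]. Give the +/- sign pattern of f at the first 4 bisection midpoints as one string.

---+

midpoint -2: f = -12 < 0 → [-2, -1]
midpoint -1.5: f = -3 < 0 → [-1.5, -1]
midpoint -1.25: f = -0.09375 < 0 → [-1.25, -1]
midpoint -1.125: f = 1.043 > 0 → [-1.25, -1.125]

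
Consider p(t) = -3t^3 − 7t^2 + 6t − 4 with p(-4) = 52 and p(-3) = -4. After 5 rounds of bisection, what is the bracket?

p(-3.5) = 17.875 > 0, so the root lies in [-3.5, -3]
p(-3.25) = 5.546875 > 0, so the root lies in [-3.25, -3]
p(-3.125) = 0.443359 > 0, so the root lies in [-3.125, -3]
p(-3.0625) = -1.8586 < 0, so the root lies in [-3.125, -3.0625]
p(-3.09375) = -0.728 < 0, so the root lies in [-3.125, -3.09375]

[-3.125, -3.09375]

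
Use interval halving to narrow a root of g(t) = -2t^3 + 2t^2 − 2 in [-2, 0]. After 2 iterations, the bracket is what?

t = -1 gives g = 2, positive; keep [-1, 0]
t = -0.5 gives g = -1.25, negative; keep [-1, -0.5]

[-1, -0.5]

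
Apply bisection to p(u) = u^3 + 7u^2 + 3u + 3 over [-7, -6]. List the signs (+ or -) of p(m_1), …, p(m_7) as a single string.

+--+++-

p(-6.5) = 4.625 > 0, so the root lies in [-7, -6.5]
p(-6.75) = -5.859375 < 0, so the root lies in [-6.75, -6.5]
p(-6.625) = -0.416016 < 0, so the root lies in [-6.625, -6.5]
p(-6.5625) = 2.1541 > 0, so the root lies in [-6.625, -6.5625]
p(-6.59375) = 0.8815 > 0, so the root lies in [-6.625, -6.59375]
p(-6.609375) = 0.2359 > 0, so the root lies in [-6.625, -6.609375]
p(-6.6171875) = -0.0893 < 0, so the root lies in [-6.6171875, -6.609375]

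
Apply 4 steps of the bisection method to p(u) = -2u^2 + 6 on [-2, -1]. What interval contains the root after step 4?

[-1.75, -1.6875]

m = -1.5, p(m) = 1.5 (+); new bracket [-2, -1.5]
m = -1.75, p(m) = -0.125 (−); new bracket [-1.75, -1.5]
m = -1.625, p(m) = 0.71875 (+); new bracket [-1.75, -1.625]
m = -1.6875, p(m) = 0.3047 (+); new bracket [-1.75, -1.6875]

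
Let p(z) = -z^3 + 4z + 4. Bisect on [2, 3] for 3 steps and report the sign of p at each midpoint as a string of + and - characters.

-++

z = 2.5 gives p = -1.625, negative; keep [2, 2.5]
z = 2.25 gives p = 1.609375, positive; keep [2.25, 2.5]
z = 2.375 gives p = 0.103516, positive; keep [2.375, 2.5]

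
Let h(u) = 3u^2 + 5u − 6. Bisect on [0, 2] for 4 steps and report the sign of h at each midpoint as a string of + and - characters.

+--+

u = 1 gives h = 2, positive; keep [0, 1]
u = 0.5 gives h = -2.75, negative; keep [0.5, 1]
u = 0.75 gives h = -0.5625, negative; keep [0.75, 1]
u = 0.875 gives h = 0.6719, positive; keep [0.75, 0.875]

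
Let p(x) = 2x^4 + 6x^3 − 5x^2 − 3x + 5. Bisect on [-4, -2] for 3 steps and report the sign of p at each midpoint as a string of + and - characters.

--+

midpoint -3: p = -31 < 0 → [-4, -3]
midpoint -3.5: p = -2.875 < 0 → [-4, -3.5]
midpoint -3.75: p = 25.039062 > 0 → [-3.75, -3.5]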